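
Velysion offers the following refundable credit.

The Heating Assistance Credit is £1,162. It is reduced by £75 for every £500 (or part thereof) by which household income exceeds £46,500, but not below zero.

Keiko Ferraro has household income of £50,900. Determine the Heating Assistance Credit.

Heating Assistance Credit: income exceeds £46,500 by £4,400, which is 9 full-or-partial £500 increments; reduction = 9 × £75 = £675, leaving £487.

£487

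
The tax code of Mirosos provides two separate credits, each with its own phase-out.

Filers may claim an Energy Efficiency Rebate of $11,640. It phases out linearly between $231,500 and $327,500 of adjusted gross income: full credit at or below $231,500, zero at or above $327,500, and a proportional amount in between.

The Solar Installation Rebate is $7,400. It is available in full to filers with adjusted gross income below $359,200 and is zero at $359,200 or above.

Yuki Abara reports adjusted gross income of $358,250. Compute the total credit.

Energy Efficiency Rebate: $358,250 is at or above $327,500, so the credit is $0.
Solar Installation Rebate: $358,250 is below the $359,200 cutoff, so the full $7,400 applies.
Total: $0 + $7,400 = $7,400.

$7,400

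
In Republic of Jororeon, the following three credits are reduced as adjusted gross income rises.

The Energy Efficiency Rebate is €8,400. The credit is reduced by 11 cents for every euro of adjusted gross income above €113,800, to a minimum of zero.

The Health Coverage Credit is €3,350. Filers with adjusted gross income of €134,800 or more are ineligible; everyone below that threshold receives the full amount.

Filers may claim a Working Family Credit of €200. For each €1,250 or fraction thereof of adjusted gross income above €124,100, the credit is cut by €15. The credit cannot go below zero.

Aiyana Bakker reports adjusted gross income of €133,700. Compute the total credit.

€9,641

Energy Efficiency Rebate: 11% of the €19,900 excess over €113,800 is €2,189; credit = €8,400 − €2,189 = €6,211.
Health Coverage Credit: €133,700 is below the €134,800 cutoff, so the full €3,350 applies.
Working Family Credit: income exceeds €124,100 by €9,600, which is 8 full-or-partial €1,250 increments; reduction = 8 × €15 = €120, leaving €80.
Total: €6,211 + €3,350 + €80 = €9,641.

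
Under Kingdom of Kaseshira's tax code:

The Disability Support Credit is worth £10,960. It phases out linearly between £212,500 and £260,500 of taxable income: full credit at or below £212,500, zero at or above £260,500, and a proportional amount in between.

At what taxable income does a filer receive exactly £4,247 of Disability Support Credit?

£4,247 is 4,247/10,960 of the full £10,960, so 6,713/10,960 of the £48,000 range has been used: income = £212,500 + £48,000 × 6,713/10,960 = £241,900.

£241,900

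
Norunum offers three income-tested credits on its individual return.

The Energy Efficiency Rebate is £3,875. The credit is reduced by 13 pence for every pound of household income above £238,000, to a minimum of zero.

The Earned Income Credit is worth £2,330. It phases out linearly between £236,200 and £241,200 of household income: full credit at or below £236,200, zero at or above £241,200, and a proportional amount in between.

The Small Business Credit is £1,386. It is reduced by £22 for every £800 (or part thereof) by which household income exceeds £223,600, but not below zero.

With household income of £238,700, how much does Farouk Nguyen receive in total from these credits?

Energy Efficiency Rebate: 13% of the £700 excess over £238,000 is £91; credit = £3,875 − £91 = £3,784.
Earned Income Credit: £238,700 is £2,500 into a £5,000 phase-out range, leaving 2,500/5,000 of the credit: £2,330 × 2,500/5,000 = £1,165.
Small Business Credit: income exceeds £223,600 by £15,100, which is 19 full-or-partial £800 increments; reduction = 19 × £22 = £418, leaving £968.
Total: £3,784 + £1,165 + £968 = £5,917.

£5,917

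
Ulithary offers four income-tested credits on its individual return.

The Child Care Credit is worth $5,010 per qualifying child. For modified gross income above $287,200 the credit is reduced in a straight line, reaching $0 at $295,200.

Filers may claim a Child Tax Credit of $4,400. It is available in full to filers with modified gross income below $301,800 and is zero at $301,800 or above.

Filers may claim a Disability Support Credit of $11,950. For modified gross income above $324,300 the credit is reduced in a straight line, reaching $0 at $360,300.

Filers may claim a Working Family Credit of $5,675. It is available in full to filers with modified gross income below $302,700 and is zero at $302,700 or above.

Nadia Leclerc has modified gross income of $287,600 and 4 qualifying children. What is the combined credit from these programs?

$41,063

Child Care Credit: base = 4 × $5,010 = $20,040. $287,600 is $400 into a $8,000 phase-out range, leaving 7,600/8,000 of the credit: $20,040 × 7,600/8,000 = $19,038.
Child Tax Credit: $287,600 is below the $301,800 cutoff, so the full $4,400 applies.
Disability Support Credit: $287,600 is at or below the $324,300 threshold, so the full $11,950 applies.
Working Family Credit: $287,600 is below the $302,700 cutoff, so the full $5,675 applies.
Total: $19,038 + $4,400 + $11,950 + $5,675 = $41,063.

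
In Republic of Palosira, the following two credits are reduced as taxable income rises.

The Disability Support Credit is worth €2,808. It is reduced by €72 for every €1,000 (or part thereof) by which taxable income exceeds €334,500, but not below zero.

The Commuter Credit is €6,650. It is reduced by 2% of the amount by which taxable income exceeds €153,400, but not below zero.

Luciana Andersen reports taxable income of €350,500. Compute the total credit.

€4,364

Disability Support Credit: income exceeds €334,500 by €16,000, which is 16 full-or-partial €1,000 increments; reduction = 16 × €72 = €1,152, leaving €1,656.
Commuter Credit: 2% of the €197,100 excess over €153,400 is €3,942; credit = €6,650 − €3,942 = €2,708.
Total: €1,656 + €2,708 = €4,364.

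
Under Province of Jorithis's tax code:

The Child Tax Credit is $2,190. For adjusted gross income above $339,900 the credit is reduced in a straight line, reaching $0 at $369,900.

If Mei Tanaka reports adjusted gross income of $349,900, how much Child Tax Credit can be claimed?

Child Tax Credit: $349,900 is $10,000 into a $30,000 phase-out range, leaving 20,000/30,000 of the credit: $2,190 × 20,000/30,000 = $1,460.

$1,460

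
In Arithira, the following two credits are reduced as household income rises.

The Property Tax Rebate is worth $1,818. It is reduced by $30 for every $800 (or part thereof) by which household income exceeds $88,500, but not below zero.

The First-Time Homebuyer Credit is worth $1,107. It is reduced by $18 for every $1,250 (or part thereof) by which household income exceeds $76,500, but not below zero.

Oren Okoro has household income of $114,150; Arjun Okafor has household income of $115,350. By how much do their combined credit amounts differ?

Oren ($114,150): Property Tax Rebate: income exceeds $88,500 by $25,650, which is 33 full-or-partial $800 increments; reduction = 33 × $30 = $990, leaving $828. First-Time Homebuyer Credit: income exceeds $76,500 by $37,650, which is 31 full-or-partial $1,250 increments; reduction = 31 × $18 = $558, leaving $549. total $828 + $549 = $1,377
Arjun ($115,350): Property Tax Rebate: income exceeds $88,500 by $26,850, which is 34 full-or-partial $800 increments; reduction = 34 × $30 = $1,020, leaving $798. First-Time Homebuyer Credit: income exceeds $76,500 by $38,850, which is 32 full-or-partial $1,250 increments; reduction = 32 × $18 = $576, leaving $531. total $798 + $531 = $1,329
Difference: |$1,377 − $1,329| = $48.

$48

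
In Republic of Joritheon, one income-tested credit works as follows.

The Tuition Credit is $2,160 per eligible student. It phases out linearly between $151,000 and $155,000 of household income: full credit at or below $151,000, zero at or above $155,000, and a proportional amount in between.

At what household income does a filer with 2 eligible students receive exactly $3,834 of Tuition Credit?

$151,450

Full credit = 2 × $2,160 = $4,320.
$3,834 is 3,834/4,320 of the full $4,320, so 486/4,320 of the $4,000 range has been used: income = $151,000 + $4,000 × 486/4,320 = $151,450.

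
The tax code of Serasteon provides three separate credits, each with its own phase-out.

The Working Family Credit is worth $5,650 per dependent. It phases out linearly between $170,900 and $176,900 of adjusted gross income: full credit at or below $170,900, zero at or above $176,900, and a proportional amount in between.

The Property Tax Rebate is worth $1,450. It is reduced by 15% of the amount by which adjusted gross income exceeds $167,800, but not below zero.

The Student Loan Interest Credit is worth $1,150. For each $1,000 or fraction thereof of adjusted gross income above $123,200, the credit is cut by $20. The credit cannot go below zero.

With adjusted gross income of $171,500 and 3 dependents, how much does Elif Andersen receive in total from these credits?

Working Family Credit: base = 3 × $5,650 = $16,950. $171,500 is $600 into a $6,000 phase-out range, leaving 5,400/6,000 of the credit: $16,950 × 5,400/6,000 = $15,255.
Property Tax Rebate: 15% of the $3,700 excess over $167,800 is $555; credit = $1,450 − $555 = $895.
Student Loan Interest Credit: income exceeds $123,200 by $48,300, which is 49 full-or-partial $1,000 increments; reduction = 49 × $20 = $980, leaving $170.
Total: $15,255 + $895 + $170 = $16,320.

$16,320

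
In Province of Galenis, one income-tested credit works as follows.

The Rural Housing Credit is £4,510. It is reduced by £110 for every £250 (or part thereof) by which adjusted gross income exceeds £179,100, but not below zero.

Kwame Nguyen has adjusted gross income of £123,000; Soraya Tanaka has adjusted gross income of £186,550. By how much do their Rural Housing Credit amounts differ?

Kwame (£123,000): Rural Housing Credit: £123,000 is at or below the £179,100 threshold, so the full £4,510 applies.
Soraya (£186,550): Rural Housing Credit: income exceeds £179,100 by £7,450, which is 30 full-or-partial £250 increments; reduction = 30 × £110 = £3,300, leaving £1,210.
Difference: |£4,510 − £1,210| = £3,300.

£3,300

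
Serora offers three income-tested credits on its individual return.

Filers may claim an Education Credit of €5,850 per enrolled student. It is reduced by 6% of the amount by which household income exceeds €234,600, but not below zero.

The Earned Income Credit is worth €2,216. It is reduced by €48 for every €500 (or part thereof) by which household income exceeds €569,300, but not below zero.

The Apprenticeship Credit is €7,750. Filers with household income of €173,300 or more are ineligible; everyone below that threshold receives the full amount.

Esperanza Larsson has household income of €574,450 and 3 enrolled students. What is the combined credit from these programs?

Education Credit: base = 3 × €5,850 = €17,550. 6% of the €339,850 excess over €234,600 is €20,391 ≥ base, so the credit is €0.
Earned Income Credit: income exceeds €569,300 by €5,150, which is 11 full-or-partial €500 increments; reduction = 11 × €48 = €528, leaving €1,688.
Apprenticeship Credit: €574,450 meets or exceeds the €173,300 cutoff, so the credit is €0.
Total: €0 + €1,688 + €0 = €1,688.

€1,688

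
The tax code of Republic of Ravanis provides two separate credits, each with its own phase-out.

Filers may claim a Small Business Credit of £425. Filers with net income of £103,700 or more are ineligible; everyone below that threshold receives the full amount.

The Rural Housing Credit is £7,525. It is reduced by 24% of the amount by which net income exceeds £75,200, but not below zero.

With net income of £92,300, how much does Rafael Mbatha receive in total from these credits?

£3,846

Small Business Credit: £92,300 is below the £103,700 cutoff, so the full £425 applies.
Rural Housing Credit: 24% of the £17,100 excess over £75,200 is £4,104; credit = £7,525 − £4,104 = £3,421.
Total: £425 + £3,421 = £3,846.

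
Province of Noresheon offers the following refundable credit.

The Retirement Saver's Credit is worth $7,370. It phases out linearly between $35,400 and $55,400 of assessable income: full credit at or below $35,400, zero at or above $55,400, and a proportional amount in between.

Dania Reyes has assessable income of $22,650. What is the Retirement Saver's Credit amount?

Retirement Saver's Credit: $22,650 is at or below the $35,400 threshold, so the full $7,370 applies.

$7,370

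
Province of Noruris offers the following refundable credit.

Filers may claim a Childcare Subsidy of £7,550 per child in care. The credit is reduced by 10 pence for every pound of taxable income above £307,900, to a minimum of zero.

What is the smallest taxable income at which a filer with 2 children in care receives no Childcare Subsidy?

Full credit = 2 × £7,550 = £15,100.
The credit falls by 10% of each pound above £307,900, so it reaches zero when the excess is £15,100 / 10% = £151,000: income = £307,900 + £151,000 = £458,900.

£458,900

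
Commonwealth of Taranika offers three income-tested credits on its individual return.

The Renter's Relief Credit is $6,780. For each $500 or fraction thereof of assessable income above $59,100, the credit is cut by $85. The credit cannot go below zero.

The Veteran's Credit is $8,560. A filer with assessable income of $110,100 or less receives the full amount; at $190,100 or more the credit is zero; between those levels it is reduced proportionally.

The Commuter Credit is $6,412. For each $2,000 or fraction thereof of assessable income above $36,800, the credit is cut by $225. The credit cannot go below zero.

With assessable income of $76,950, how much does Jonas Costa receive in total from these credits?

$13,967

Renter's Relief Credit: income exceeds $59,100 by $17,850, which is 36 full-or-partial $500 increments; reduction = 36 × $85 = $3,060, leaving $3,720.
Veteran's Credit: $76,950 is at or below the $110,100 threshold, so the full $8,560 applies.
Commuter Credit: income exceeds $36,800 by $40,150, which is 21 full-or-partial $2,000 increments; reduction = 21 × $225 = $4,725, leaving $1,687.
Total: $3,720 + $8,560 + $1,687 = $13,967.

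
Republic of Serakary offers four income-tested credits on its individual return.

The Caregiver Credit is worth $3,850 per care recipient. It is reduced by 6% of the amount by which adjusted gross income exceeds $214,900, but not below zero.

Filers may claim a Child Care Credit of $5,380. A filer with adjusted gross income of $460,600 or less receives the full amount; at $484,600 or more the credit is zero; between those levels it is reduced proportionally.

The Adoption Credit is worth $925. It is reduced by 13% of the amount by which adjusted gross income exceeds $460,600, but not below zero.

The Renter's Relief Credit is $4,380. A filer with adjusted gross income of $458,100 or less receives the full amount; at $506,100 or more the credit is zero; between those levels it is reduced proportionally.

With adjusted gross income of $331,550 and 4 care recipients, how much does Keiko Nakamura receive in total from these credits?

Caregiver Credit: base = 4 × $3,850 = $15,400. 6% of the $116,650 excess over $214,900 is $6,999; credit = $15,400 − $6,999 = $8,401.
Child Care Credit: $331,550 is at or below the $460,600 threshold, so the full $5,380 applies.
Adoption Credit: $331,550 is at or below the $460,600 threshold, so the full $925 applies.
Renter's Relief Credit: $331,550 is at or below the $458,100 threshold, so the full $4,380 applies.
Total: $8,401 + $5,380 + $925 + $4,380 = $19,086.

$19,086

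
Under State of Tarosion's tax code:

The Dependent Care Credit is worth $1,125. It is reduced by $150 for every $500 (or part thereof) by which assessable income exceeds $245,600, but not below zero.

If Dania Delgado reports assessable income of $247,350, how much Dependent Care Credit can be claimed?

Dependent Care Credit: income exceeds $245,600 by $1,750, which is 4 full-or-partial $500 increments; reduction = 4 × $150 = $600, leaving $525.

$525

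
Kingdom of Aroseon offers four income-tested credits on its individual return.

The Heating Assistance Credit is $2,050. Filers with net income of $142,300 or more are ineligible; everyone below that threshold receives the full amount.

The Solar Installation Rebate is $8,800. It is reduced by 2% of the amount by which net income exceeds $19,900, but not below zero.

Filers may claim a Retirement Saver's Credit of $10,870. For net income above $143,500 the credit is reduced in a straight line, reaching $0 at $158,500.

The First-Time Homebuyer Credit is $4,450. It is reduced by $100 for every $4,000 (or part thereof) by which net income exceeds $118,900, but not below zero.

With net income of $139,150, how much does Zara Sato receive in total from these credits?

$23,185

Heating Assistance Credit: $139,150 is below the $142,300 cutoff, so the full $2,050 applies.
Solar Installation Rebate: 2% of the $119,250 excess over $19,900 is $2,385; credit = $8,800 − $2,385 = $6,415.
Retirement Saver's Credit: $139,150 is at or below the $143,500 threshold, so the full $10,870 applies.
First-Time Homebuyer Credit: income exceeds $118,900 by $20,250, which is 6 full-or-partial $4,000 increments; reduction = 6 × $100 = $600, leaving $3,850.
Total: $2,050 + $6,415 + $10,870 + $3,850 = $23,185.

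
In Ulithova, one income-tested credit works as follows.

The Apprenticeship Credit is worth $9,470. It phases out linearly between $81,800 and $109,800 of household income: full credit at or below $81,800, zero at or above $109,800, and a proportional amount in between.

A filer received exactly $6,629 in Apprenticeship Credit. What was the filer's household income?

$6,629 is 6,629/9,470 of the full $9,470, so 2,841/9,470 of the $28,000 range has been used: income = $81,800 + $28,000 × 2,841/9,470 = $90,200.

$90,200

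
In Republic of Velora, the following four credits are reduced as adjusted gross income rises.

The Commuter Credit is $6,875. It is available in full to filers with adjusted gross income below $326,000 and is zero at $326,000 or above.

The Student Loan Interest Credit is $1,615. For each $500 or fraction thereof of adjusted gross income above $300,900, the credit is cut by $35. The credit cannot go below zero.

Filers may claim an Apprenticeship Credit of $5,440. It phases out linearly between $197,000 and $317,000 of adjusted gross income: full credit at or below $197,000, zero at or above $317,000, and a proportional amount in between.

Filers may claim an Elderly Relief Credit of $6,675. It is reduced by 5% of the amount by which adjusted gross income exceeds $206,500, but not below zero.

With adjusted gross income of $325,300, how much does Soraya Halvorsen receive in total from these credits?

Commuter Credit: $325,300 is below the $326,000 cutoff, so the full $6,875 applies.
Student Loan Interest Credit: income exceeds $300,900 by $24,400 → 49 increments × $35 = $1,715 ≥ base, so the credit is $0.
Apprenticeship Credit: $325,300 is at or above $317,000, so the credit is $0.
Elderly Relief Credit: 5% of the $118,800 excess over $206,500 is $5,940; credit = $6,675 − $5,940 = $735.
Total: $6,875 + $0 + $0 + $735 = $7,610.

$7,610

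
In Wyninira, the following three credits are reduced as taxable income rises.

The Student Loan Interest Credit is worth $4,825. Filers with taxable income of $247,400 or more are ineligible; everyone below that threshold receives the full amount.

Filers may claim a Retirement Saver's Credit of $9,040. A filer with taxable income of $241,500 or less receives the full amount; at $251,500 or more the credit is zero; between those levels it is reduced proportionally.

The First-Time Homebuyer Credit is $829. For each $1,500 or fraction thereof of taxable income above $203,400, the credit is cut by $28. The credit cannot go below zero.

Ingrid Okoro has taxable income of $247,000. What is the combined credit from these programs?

$8,893

Student Loan Interest Credit: $247,000 is below the $247,400 cutoff, so the full $4,825 applies.
Retirement Saver's Credit: $247,000 is $5,500 into a $10,000 phase-out range, leaving 4,500/10,000 of the credit: $9,040 × 4,500/10,000 = $4,068.
First-Time Homebuyer Credit: income exceeds $203,400 by $43,600 → 30 increments × $28 = $840 ≥ base, so the credit is $0.
Total: $4,825 + $4,068 + $0 = $8,893.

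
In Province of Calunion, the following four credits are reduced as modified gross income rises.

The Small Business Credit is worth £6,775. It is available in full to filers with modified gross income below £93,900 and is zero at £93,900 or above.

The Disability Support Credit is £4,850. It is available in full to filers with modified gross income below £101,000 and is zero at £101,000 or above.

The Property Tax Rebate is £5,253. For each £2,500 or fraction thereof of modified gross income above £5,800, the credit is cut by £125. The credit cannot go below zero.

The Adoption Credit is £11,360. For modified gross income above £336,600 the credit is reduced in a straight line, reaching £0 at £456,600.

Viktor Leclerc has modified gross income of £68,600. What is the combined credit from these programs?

£24,988

Small Business Credit: £68,600 is below the £93,900 cutoff, so the full £6,775 applies.
Disability Support Credit: £68,600 is below the £101,000 cutoff, so the full £4,850 applies.
Property Tax Rebate: income exceeds £5,800 by £62,800, which is 26 full-or-partial £2,500 increments; reduction = 26 × £125 = £3,250, leaving £2,003.
Adoption Credit: £68,600 is at or below the £336,600 threshold, so the full £11,360 applies.
Total: £6,775 + £4,850 + £2,003 + £11,360 = £24,988.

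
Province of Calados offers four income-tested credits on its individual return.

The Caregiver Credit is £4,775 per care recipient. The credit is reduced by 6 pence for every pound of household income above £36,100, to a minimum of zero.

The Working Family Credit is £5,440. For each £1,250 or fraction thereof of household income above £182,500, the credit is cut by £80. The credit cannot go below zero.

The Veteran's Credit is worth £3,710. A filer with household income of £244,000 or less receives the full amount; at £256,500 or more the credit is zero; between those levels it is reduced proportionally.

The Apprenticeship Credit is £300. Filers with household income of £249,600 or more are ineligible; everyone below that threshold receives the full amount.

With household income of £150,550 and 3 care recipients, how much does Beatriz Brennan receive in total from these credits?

£16,908

Caregiver Credit: base = 3 × £4,775 = £14,325. 6% of the £114,450 excess over £36,100 is £6,867; credit = £14,325 − £6,867 = £7,458.
Working Family Credit: £150,550 is at or below the £182,500 threshold, so the full £5,440 applies.
Veteran's Credit: £150,550 is at or below the £244,000 threshold, so the full £3,710 applies.
Apprenticeship Credit: £150,550 is below the £249,600 cutoff, so the full £300 applies.
Total: £7,458 + £5,440 + £3,710 + £300 = £16,908.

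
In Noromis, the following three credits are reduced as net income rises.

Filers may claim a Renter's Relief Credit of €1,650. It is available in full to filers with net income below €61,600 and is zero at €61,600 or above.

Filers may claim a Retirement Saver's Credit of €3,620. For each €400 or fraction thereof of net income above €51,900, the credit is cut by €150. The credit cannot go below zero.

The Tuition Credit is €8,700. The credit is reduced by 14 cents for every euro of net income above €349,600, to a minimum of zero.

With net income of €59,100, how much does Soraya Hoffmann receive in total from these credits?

Renter's Relief Credit: €59,100 is below the €61,600 cutoff, so the full €1,650 applies.
Retirement Saver's Credit: income exceeds €51,900 by €7,200, which is 18 full-or-partial €400 increments; reduction = 18 × €150 = €2,700, leaving €920.
Tuition Credit: €59,100 is at or below the €349,600 threshold, so the full €8,700 applies.
Total: €1,650 + €920 + €8,700 = €11,270.

€11,270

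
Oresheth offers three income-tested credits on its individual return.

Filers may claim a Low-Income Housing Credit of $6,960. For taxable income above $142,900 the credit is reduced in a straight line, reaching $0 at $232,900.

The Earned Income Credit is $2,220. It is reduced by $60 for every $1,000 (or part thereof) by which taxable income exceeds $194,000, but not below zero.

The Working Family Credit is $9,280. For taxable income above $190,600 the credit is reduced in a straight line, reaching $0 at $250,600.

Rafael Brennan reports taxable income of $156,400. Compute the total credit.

$17,416

Low-Income Housing Credit: $156,400 is $13,500 into a $90,000 phase-out range, leaving 76,500/90,000 of the credit: $6,960 × 76,500/90,000 = $5,916.
Earned Income Credit: $156,400 is at or below the $194,000 threshold, so the full $2,220 applies.
Working Family Credit: $156,400 is at or below the $190,600 threshold, so the full $9,280 applies.
Total: $5,916 + $2,220 + $9,280 = $17,416.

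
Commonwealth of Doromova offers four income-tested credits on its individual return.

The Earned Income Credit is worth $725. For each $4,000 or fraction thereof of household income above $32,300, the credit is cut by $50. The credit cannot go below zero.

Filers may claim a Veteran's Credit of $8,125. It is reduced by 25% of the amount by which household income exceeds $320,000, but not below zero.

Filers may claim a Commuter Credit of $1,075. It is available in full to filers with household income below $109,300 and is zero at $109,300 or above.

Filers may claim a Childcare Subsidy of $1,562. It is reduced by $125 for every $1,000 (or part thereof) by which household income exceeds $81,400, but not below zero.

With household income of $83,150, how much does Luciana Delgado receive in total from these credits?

$10,587

Earned Income Credit: income exceeds $32,300 by $50,850, which is 13 full-or-partial $4,000 increments; reduction = 13 × $50 = $650, leaving $75.
Veteran's Credit: $83,150 is at or below the $320,000 threshold, so the full $8,125 applies.
Commuter Credit: $83,150 is below the $109,300 cutoff, so the full $1,075 applies.
Childcare Subsidy: income exceeds $81,400 by $1,750, which is 2 full-or-partial $1,000 increments; reduction = 2 × $125 = $250, leaving $1,312.
Total: $75 + $8,125 + $1,075 + $1,312 = $10,587.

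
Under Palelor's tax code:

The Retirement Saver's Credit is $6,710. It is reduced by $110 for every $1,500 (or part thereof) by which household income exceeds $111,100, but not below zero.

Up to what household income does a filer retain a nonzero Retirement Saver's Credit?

After 60 increments the reduction is 60 × $110 = $6,600, leaving $110; one more increment wipes it out. Increment 60 ends at excess 60 × $1,500 = $90,000, so the highest qualifying income is $111,100 + $90,000 = $201,100.

$201,100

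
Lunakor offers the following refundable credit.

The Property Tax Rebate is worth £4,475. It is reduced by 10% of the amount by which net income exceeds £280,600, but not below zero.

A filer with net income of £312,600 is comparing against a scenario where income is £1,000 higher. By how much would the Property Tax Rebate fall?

At £312,600 — 10% of the £32,000 excess over £280,600 is £3,200; credit = £4,475 − £3,200 = £1,275.
At £313,600 — 10% of the £33,000 excess over £280,600 is £3,300; credit = £4,475 − £3,300 = £1,175.
Lost: £1,275 − £1,175 = £100.

£100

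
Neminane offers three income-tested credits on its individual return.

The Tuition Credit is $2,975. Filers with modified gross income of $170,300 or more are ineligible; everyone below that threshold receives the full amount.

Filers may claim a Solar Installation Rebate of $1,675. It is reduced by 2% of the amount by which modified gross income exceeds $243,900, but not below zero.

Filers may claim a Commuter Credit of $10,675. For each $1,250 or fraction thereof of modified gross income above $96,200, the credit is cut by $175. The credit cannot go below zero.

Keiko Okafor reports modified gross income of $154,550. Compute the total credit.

Tuition Credit: $154,550 is below the $170,300 cutoff, so the full $2,975 applies.
Solar Installation Rebate: $154,550 is at or below the $243,900 threshold, so the full $1,675 applies.
Commuter Credit: income exceeds $96,200 by $58,350, which is 47 full-or-partial $1,250 increments; reduction = 47 × $175 = $8,225, leaving $2,450.
Total: $2,975 + $1,675 + $2,450 = $7,100.

$7,100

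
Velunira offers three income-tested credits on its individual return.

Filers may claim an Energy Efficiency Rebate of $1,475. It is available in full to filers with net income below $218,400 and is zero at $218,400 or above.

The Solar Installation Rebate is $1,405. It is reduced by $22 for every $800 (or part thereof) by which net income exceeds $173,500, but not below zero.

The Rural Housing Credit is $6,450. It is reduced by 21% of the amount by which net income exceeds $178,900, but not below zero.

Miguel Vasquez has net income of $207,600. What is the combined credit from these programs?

Energy Efficiency Rebate: $207,600 is below the $218,400 cutoff, so the full $1,475 applies.
Solar Installation Rebate: income exceeds $173,500 by $34,100, which is 43 full-or-partial $800 increments; reduction = 43 × $22 = $946, leaving $459.
Rural Housing Credit: 21% of the $28,700 excess over $178,900 is $6,027; credit = $6,450 − $6,027 = $423.
Total: $1,475 + $459 + $423 = $2,357.

$2,357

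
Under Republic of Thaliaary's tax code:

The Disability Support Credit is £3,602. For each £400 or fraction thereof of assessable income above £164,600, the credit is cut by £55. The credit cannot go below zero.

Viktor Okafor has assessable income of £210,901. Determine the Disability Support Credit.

Disability Support Credit: income exceeds £164,600 by £46,301 → 116 increments × £55 = £6,380 ≥ base, so the credit is £0.

£0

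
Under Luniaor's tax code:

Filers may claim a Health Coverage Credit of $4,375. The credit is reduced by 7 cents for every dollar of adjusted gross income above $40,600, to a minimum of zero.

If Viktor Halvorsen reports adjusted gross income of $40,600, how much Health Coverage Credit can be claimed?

$4,375

Health Coverage Credit: $40,600 is at or below the $40,600 threshold, so the full $4,375 applies.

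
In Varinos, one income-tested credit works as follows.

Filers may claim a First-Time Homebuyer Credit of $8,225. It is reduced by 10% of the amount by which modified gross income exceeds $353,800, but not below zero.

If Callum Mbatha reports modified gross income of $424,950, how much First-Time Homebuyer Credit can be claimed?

$1,110

First-Time Homebuyer Credit: 10% of the $71,150 excess over $353,800 is $7,115; credit = $8,225 − $7,115 = $1,110.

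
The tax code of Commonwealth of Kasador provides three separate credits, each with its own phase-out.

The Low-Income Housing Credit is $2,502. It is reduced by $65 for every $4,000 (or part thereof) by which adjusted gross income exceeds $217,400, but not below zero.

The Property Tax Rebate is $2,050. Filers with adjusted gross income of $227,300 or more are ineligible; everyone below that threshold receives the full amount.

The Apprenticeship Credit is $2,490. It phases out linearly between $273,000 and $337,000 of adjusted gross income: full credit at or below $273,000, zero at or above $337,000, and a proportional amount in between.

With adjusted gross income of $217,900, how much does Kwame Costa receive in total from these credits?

Low-Income Housing Credit: income exceeds $217,400 by $500, which is 1 full-or-partial $4,000 increment; reduction = 1 × $65 = $65, leaving $2,437.
Property Tax Rebate: $217,900 is below the $227,300 cutoff, so the full $2,050 applies.
Apprenticeship Credit: $217,900 is at or below the $273,000 threshold, so the full $2,490 applies.
Total: $2,437 + $2,050 + $2,490 = $6,977.

$6,977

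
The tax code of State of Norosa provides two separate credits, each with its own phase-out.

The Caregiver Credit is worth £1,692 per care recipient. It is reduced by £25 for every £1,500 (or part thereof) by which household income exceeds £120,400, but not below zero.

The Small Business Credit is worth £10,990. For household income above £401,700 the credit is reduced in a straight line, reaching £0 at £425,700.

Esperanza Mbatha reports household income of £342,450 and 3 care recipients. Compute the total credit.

£12,341

Caregiver Credit: base = 3 × £1,692 = £5,076. income exceeds £120,400 by £222,050, which is 149 full-or-partial £1,500 increments; reduction = 149 × £25 = £3,725, leaving £1,351.
Small Business Credit: £342,450 is at or below the £401,700 threshold, so the full £10,990 applies.
Total: £1,351 + £10,990 = £12,341.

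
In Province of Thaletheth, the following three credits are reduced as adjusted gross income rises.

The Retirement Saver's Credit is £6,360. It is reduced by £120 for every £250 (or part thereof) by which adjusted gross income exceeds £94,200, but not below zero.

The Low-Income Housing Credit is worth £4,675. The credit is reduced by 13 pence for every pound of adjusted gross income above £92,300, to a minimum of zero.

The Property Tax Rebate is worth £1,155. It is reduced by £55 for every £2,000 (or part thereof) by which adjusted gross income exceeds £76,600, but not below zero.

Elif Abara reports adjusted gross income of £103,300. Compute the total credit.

£5,550

Retirement Saver's Credit: income exceeds £94,200 by £9,100, which is 37 full-or-partial £250 increments; reduction = 37 × £120 = £4,440, leaving £1,920.
Low-Income Housing Credit: 13% of the £11,000 excess over £92,300 is £1,430; credit = £4,675 − £1,430 = £3,245.
Property Tax Rebate: income exceeds £76,600 by £26,700, which is 14 full-or-partial £2,000 increments; reduction = 14 × £55 = £770, leaving £385.
Total: £1,920 + £3,245 + £385 = £5,550.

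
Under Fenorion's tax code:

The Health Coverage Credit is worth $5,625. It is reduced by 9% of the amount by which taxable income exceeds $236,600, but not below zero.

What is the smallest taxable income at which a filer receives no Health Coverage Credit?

The credit falls by 9% of each dollar above $236,600, so it reaches zero when the excess is $5,625 / 9% = $62,500: income = $236,600 + $62,500 = $299,100.

$299,100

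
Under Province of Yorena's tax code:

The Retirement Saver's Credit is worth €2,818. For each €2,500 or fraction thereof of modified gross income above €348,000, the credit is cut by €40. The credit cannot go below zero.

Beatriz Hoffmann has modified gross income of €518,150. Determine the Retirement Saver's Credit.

Retirement Saver's Credit: income exceeds €348,000 by €170,150, which is 69 full-or-partial €2,500 increments; reduction = 69 × €40 = €2,760, leaving €58.

€58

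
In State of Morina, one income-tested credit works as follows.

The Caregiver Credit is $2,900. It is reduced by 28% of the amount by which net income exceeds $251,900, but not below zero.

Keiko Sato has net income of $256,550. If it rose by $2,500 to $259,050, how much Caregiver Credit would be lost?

$700

At $256,550 — 28% of the $4,650 excess over $251,900 is $1,302; credit = $2,900 − $1,302 = $1,598.
At $259,050 — 28% of the $7,150 excess over $251,900 is $2,002; credit = $2,900 − $2,002 = $898.
Lost: $1,598 − $898 = $700.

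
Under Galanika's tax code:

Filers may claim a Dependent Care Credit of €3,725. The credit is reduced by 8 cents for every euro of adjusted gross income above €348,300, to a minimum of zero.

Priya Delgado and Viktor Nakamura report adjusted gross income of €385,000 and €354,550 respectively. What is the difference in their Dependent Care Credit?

€2,436

Priya (€385,000): Dependent Care Credit: 8% of the €36,700 excess over €348,300 is €2,936; credit = €3,725 − €2,936 = €789.
Viktor (€354,550): Dependent Care Credit: 8% of the €6,250 excess over €348,300 is €500; credit = €3,725 − €500 = €3,225.
Difference: |€789 − €3,225| = €2,436.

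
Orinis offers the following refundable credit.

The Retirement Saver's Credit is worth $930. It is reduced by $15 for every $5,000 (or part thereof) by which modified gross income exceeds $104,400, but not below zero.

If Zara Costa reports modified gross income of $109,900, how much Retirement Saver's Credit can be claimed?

$900

Retirement Saver's Credit: income exceeds $104,400 by $5,500, which is 2 full-or-partial $5,000 increments; reduction = 2 × $15 = $30, leaving $900.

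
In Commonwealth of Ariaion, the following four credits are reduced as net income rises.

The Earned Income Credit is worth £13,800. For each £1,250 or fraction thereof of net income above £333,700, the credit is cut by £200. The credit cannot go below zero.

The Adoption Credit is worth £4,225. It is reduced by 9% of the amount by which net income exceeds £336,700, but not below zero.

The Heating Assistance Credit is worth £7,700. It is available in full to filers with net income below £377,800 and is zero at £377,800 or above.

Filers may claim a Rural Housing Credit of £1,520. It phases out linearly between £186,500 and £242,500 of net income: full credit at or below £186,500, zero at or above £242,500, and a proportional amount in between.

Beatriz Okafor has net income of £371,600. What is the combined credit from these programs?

£16,384

Earned Income Credit: income exceeds £333,700 by £37,900, which is 31 full-or-partial £1,250 increments; reduction = 31 × £200 = £6,200, leaving £7,600.
Adoption Credit: 9% of the £34,900 excess over £336,700 is £3,141; credit = £4,225 − £3,141 = £1,084.
Heating Assistance Credit: £371,600 is below the £377,800 cutoff, so the full £7,700 applies.
Rural Housing Credit: £371,600 is at or above £242,500, so the credit is £0.
Total: £7,600 + £1,084 + £7,700 + £0 = £16,384.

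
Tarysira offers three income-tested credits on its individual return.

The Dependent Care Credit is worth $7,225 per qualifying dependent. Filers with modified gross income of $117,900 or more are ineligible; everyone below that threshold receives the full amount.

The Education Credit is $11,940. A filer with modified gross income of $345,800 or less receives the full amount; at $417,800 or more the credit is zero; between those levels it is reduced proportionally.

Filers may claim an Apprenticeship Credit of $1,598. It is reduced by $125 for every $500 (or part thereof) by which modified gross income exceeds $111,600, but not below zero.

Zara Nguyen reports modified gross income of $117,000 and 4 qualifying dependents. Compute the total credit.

Dependent Care Credit: base = 4 × $7,225 = $28,900. $117,000 is below the $117,900 cutoff, so the full $28,900 applies.
Education Credit: $117,000 is at or below the $345,800 threshold, so the full $11,940 applies.
Apprenticeship Credit: income exceeds $111,600 by $5,400, which is 11 full-or-partial $500 increments; reduction = 11 × $125 = $1,375, leaving $223.
Total: $28,900 + $11,940 + $223 = $41,063.

$41,063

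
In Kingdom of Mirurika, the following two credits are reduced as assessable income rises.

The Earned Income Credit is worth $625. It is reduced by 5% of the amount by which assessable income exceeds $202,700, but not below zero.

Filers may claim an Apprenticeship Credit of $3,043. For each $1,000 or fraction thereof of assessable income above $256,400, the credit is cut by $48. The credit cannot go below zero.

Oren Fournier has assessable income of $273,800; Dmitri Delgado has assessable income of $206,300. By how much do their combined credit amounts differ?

Oren ($273,800): Earned Income Credit: 5% of the $71,100 excess over $202,700 is $3,555 ≥ base, so the credit is $0. Apprenticeship Credit: income exceeds $256,400 by $17,400, which is 18 full-or-partial $1,000 increments; reduction = 18 × $48 = $864, leaving $2,179. total $0 + $2,179 = $2,179
Dmitri ($206,300): Earned Income Credit: 5% of the $3,600 excess over $202,700 is $180; credit = $625 − $180 = $445. Apprenticeship Credit: $206,300 is at or below the $256,400 threshold, so the full $3,043 applies. total $445 + $3,043 = $3,488
Difference: |$2,179 − $3,488| = $1,309.

$1,309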